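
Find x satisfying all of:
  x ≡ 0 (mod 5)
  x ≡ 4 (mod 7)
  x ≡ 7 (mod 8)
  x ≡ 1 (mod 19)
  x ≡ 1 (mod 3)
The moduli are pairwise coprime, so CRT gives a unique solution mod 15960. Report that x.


Product of moduli M = 5 · 7 · 8 · 19 · 3 = 15960.
Merge one congruence at a time:
  Start: x ≡ 0 (mod 5).
  Combine with x ≡ 4 (mod 7); new modulus lcm = 35.
    Write x = 0 + 5·t and substitute into x ≡ 4 (mod 7): 5·t ≡ 4 − 0 = 4 (mod 7).
    The inverse of 5 mod 7 is 3 (since 5·3 = 15 = 2·7 + 1), so t ≡ 3·4 = 12 ≡ 5 (mod 7).
    Then x = 0 + 5·5 = 25, valid modulo lcm(5, 7) = 35: x ≡ 25 (mod 35).
  Combine with x ≡ 7 (mod 8); new modulus lcm = 280.
    Write x = 25 + 35·t and substitute into x ≡ 7 (mod 8): 35·t ≡ 7 − 25 = -18 (mod 8).
    Reduce coefficients mod 8: 3·t ≡ 6 (mod 8).
    The inverse of 3 mod 8 is 3 (since 3·3 = 9 = 1·8 + 1), so t ≡ 3·6 = 18 ≡ 2 (mod 8).
    Then x = 25 + 35·2 = 95, valid modulo lcm(35, 8) = 280: x ≡ 95 (mod 280).
  Combine with x ≡ 1 (mod 19); new modulus lcm = 5320.
    Write x = 95 + 280·t and substitute into x ≡ 1 (mod 19): 280·t ≡ 1 − 95 = -94 (mod 19).
    Reduce coefficients mod 19: 14·t ≡ 1 (mod 19).
    The inverse of 14 mod 19 is 15 (since 14·15 = 210 = 11·19 + 1), so t ≡ 15·1 = 15 ≡ 15 (mod 19).
    Then x = 95 + 280·15 = 4295, valid modulo lcm(280, 19) = 5320: x ≡ 4295 (mod 5320).
  Combine with x ≡ 1 (mod 3); new modulus lcm = 15960.
    Write x = 4295 + 5320·t and substitute into x ≡ 1 (mod 3): 5320·t ≡ 1 − 4295 = -4294 (mod 3).
    Reduce coefficients mod 3: 1·t ≡ 2 (mod 3).
    So t ≡ 2 (mod 3).
    Then x = 4295 + 5320·2 = 14935, valid modulo lcm(5320, 3) = 15960: x ≡ 14935 (mod 15960).
Verify against each original: 14935 mod 5 = 0, 14935 mod 7 = 4, 14935 mod 8 = 7, 14935 mod 19 = 1, 14935 mod 3 = 1.

x ≡ 14935 (mod 15960).


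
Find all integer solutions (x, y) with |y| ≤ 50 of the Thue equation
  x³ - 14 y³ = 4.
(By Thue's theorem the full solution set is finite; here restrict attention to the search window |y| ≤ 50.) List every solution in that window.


The equation is x³ - 14y³ = 4. For fixed y, x³ = 14·y³ + 4, so a solution requires the RHS to be a perfect cube.
Strategy: iterate y from -50 to 50, compute RHS = 14·y³ + 4, and check whether it is a (positive or negative) perfect cube.
Check small values of y:
  y = 0: RHS = 4 is not a perfect cube.
  y = 1: RHS = 18 is not a perfect cube.
  y = -1: RHS = -10 is not a perfect cube.
  y = 2: RHS = 116 is not a perfect cube.
  y = -2: RHS = -108 is not a perfect cube.
  y = 3: RHS = 382 is not a perfect cube.
  y = -3: RHS = -374 is not a perfect cube.
Continuing the search up to |y| = 50 finds no solutions either.
No (x, y) in the scanned range satisfies the equation.

No integer solutions with |y| ≤ 50.


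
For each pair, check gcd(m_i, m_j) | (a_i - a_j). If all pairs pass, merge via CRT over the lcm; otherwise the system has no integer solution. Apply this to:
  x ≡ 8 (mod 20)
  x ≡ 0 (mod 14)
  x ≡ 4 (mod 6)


Moduli 20, 14, 6 are not pairwise coprime, so CRT works modulo lcm(m_i) when all pairwise compatibility conditions hold.
Pairwise compatibility: gcd(m_i, m_j) must divide a_i - a_j for every pair.
Merge one congruence at a time:
  Start: x ≡ 8 (mod 20).
  Combine with x ≡ 0 (mod 14): gcd(20, 14) = 2; 0 - 8 = -8, which IS divisible by 2, so compatible.
    Write x = 8 + 20·t and substitute into x ≡ 0 (mod 14): 20·t ≡ 0 − 8 = -8 (mod 14).
    Divide the congruence (and modulus) by g = 2: 10·t ≡ -4 (mod 7).
    Reduce coefficients mod 7: 3·t ≡ 3 (mod 7).
    The inverse of 3 mod 7 is 5 (since 3·5 = 15 = 2·7 + 1), so t ≡ 5·3 = 15 ≡ 1 (mod 7).
    Then x = 8 + 20·1 = 28, valid modulo lcm(20, 14) = 140: x ≡ 28 (mod 140).
  Combine with x ≡ 4 (mod 6): gcd(140, 6) = 2; 4 - 28 = -24, which IS divisible by 2, so compatible.
    Write x = 28 + 140·t and substitute into x ≡ 4 (mod 6): 140·t ≡ 4 − 28 = -24 (mod 6).
    Divide the congruence (and modulus) by g = 2: 70·t ≡ -12 (mod 3).
    Reduce coefficients mod 3: 1·t ≡ 0 (mod 3).
    So t ≡ 0 (mod 3).
    Then x = 28 + 140·0 = 28, valid modulo lcm(140, 6) = 420: x ≡ 28 (mod 420).
Verify: 28 mod 20 = 8, 28 mod 14 = 0, 28 mod 6 = 4.

x ≡ 28 (mod 420).


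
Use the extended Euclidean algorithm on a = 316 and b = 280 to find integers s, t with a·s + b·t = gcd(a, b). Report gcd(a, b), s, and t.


Euclidean algorithm on (316, 280) — divide until remainder is 0:
  316 = 1 · 280 + 36
  280 = 7 · 36 + 28
  36 = 1 · 28 + 8
  28 = 3 · 8 + 4
  8 = 2 · 4 + 0
gcd(316, 280) = 4.
Track Bezout coefficients alongside the remainders: start with r₀ = 316 = a·1 + b·0 (s = 1, t = 0) and r₁ = 280 = a·0 + b·1 (s = 0, t = 1); each new remainder r_{k+1} = r_{k-1} − q_k·r_k inherits s_{k+1} = s_{k-1} − q_k·s_k, t_{k+1} = t_{k-1} − q_k·t_k, so r_k = a·s_k + b·t_k at every step:
  q = 1: r = 36, s = 1 − 1·0 = 1, t = 0 − 1·1 = -1  (check: 316·1 + 280·(-1) = 36)
  q = 7: r = 28, s = 0 − 7·1 = -7, t = 1 − 7·(-1) = 8  (check: 316·(-7) + 280·8 = 28)
  q = 1: r = 8, s = 1 − 1·(-7) = 8, t = -1 − 1·8 = -9  (check: 316·8 + 280·(-9) = 8)
  q = 3: r = 4, s = -7 − 3·8 = -31, t = 8 − 3·(-9) = 35  (check: 316·(-31) + 280·35 = 4)
The row with r = 4 (the gcd) gives the Bezout coefficients s = -31, t = 35.
Result: 316 · (-31) + 280 · (35) = 4.

gcd(316, 280) = 4; s = -31, t = 35 (check: 316·(-31) + 280·35 = 4).


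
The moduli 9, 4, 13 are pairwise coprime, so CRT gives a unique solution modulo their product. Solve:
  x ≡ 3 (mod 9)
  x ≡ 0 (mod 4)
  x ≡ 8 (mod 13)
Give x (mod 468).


Moduli 9, 4, 13 are pairwise coprime; by CRT there is a unique solution modulo M = 9 · 4 · 13 = 468.
Solve pairwise, accumulating the modulus:
  Start with x ≡ 3 (mod 9).
  Combine with x ≡ 0 (mod 4): since gcd(9, 4) = 1, we get a unique residue mod 36.
    Write x = 3 + 9·t and substitute into x ≡ 0 (mod 4): 9·t ≡ 0 − 3 = -3 (mod 4).
    Reduce coefficients mod 4: 1·t ≡ 1 (mod 4).
    So t ≡ 1 (mod 4).
    Then x = 3 + 9·1 = 12, valid modulo lcm(9, 4) = 36: x ≡ 12 (mod 36).
  Combine with x ≡ 8 (mod 13): since gcd(36, 13) = 1, we get a unique residue mod 468.
    Write x = 12 + 36·t and substitute into x ≡ 8 (mod 13): 36·t ≡ 8 − 12 = -4 (mod 13).
    Reduce coefficients mod 13: 10·t ≡ 9 (mod 13).
    The inverse of 10 mod 13 is 4 (since 10·4 = 40 = 3·13 + 1), so t ≡ 4·9 = 36 ≡ 10 (mod 13).
    Then x = 12 + 36·10 = 372, valid modulo lcm(36, 13) = 468: x ≡ 372 (mod 468).
Verify: 372 mod 9 = 3 ✓, 372 mod 4 = 0 ✓, 372 mod 13 = 8 ✓.

x ≡ 372 (mod 468).


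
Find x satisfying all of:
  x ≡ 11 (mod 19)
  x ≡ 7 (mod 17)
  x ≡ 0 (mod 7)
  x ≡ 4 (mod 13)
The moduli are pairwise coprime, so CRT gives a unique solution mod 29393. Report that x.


Product of moduli M = 19 · 17 · 7 · 13 = 29393.
Merge one congruence at a time:
  Start: x ≡ 11 (mod 19).
  Combine with x ≡ 7 (mod 17); new modulus lcm = 323.
    Write x = 11 + 19·t and substitute into x ≡ 7 (mod 17): 19·t ≡ 7 − 11 = -4 (mod 17).
    Reduce coefficients mod 17: 2·t ≡ 13 (mod 17).
    The inverse of 2 mod 17 is 9 (since 2·9 = 18 = 1·17 + 1), so t ≡ 9·13 = 117 ≡ 15 (mod 17).
    Then x = 11 + 19·15 = 296, valid modulo lcm(19, 17) = 323: x ≡ 296 (mod 323).
  Combine with x ≡ 0 (mod 7); new modulus lcm = 2261.
    Write x = 296 + 323·t and substitute into x ≡ 0 (mod 7): 323·t ≡ 0 − 296 = -296 (mod 7).
    Reduce coefficients mod 7: 1·t ≡ 5 (mod 7).
    So t ≡ 5 (mod 7).
    Then x = 296 + 323·5 = 1911, valid modulo lcm(323, 7) = 2261: x ≡ 1911 (mod 2261).
  Combine with x ≡ 4 (mod 13); new modulus lcm = 29393.
    Write x = 1911 + 2261·t and substitute into x ≡ 4 (mod 13): 2261·t ≡ 4 − 1911 = -1907 (mod 13).
    Reduce coefficients mod 13: 12·t ≡ 4 (mod 13).
    The inverse of 12 mod 13 is 12 (since 12·12 = 144 = 11·13 + 1), so t ≡ 12·4 = 48 ≡ 9 (mod 13).
    Then x = 1911 + 2261·9 = 22260, valid modulo lcm(2261, 13) = 29393: x ≡ 22260 (mod 29393).
Verify against each original: 22260 mod 19 = 11, 22260 mod 17 = 7, 22260 mod 7 = 0, 22260 mod 13 = 4.

x ≡ 22260 (mod 29393).


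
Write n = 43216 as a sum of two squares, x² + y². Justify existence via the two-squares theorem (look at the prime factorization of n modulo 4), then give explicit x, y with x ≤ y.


Step 1: Factor n = 43216 = 2^4 · 37 · 73.
Step 2: Check the mod-4 condition on each prime factor: 2 = 2 (special); 37 ≡ 1 (mod 4), exponent 1; 73 ≡ 1 (mod 4), exponent 1.
All primes ≡ 3 (mod 4) appear to even exponent (or don't appear), so by the two-squares theorem n IS expressible as a sum of two squares.
Step 3: Build a representation. Group n = k² · m with k = 4 and m = 37 · 73 = 2701 (a product of primes ≡ 1 (mod 4)); a representation of m scales to one of n via (k·x)² + (k·y)² = k²(x² + y²). Each prime p ≡ 1 (mod 4) is itself a sum of two squares; find a² by testing p − a² for a perfect square:
  37: 37 − 1² = 36 = 6² ⇒ 37 = 1² + 6².
  73: 73 − 1² = 72, 73 − 2² = 69, 73 − 3² = 64 = 8² ⇒ 73 = 3² + 8².
  Combine using the Brahmagupta–Fibonacci identity (a² + b²)(c² + d²) = (ac − bd)² + (ad + bc)² = (ac + bd)² + (ad − bc)²:
  37 · 73 = 2701: from (1² + 6²)(3² + 8²), take (1·3 − 6·8, 1·8 + 6·3) = (3 − 48, 8 + 18) = (-45, 26); dropping signs (only squares matter) gives (45, 26); check 45² + 26² = 2025 + 676 = 2701 ✓.
  Scale by k = 4: (4·45, 4·26) = (180, 104).
Step 4: Order so x ≤ y and verify: 104² + 180² = 10816 + 32400 = 43216 = n. ✓

n = 43216 = 104² + 180² (one valid representation with x ≤ y).


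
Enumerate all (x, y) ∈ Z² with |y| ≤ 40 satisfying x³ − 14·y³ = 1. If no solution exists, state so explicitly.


The equation is x³ - 14y³ = 1. For fixed y, x³ = 14·y³ + 1, so a solution requires the RHS to be a perfect cube.
Strategy: iterate y from -40 to 40, compute RHS = 14·y³ + 1, and check whether it is a (positive or negative) perfect cube.
Check small values of y:
  y = 0: RHS = 1 = (1)³ ⇒ x = 1 works.
  y = 1: RHS = 15 is not a perfect cube.
  y = -1: RHS = -13 is not a perfect cube.
  y = 2: RHS = 113 is not a perfect cube.
  y = -2: RHS = -111 is not a perfect cube.
  y = 3: RHS = 379 is not a perfect cube.
  y = -3: RHS = -377 is not a perfect cube.
Continuing the search up to |y| = 40 finds no further solutions beyond those listed.
Collected solutions: (1, 0).

Solutions (with |y| ≤ 40): (1, 0).


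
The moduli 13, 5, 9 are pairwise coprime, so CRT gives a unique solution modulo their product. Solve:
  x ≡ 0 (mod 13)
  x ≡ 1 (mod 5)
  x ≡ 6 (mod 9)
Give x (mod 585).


Moduli 13, 5, 9 are pairwise coprime; by CRT there is a unique solution modulo M = 13 · 5 · 9 = 585.
Solve pairwise, accumulating the modulus:
  Start with x ≡ 0 (mod 13).
  Combine with x ≡ 1 (mod 5): since gcd(13, 5) = 1, we get a unique residue mod 65.
    Write x = 0 + 13·t and substitute into x ≡ 1 (mod 5): 13·t ≡ 1 − 0 = 1 (mod 5).
    Reduce coefficients mod 5: 3·t ≡ 1 (mod 5).
    The inverse of 3 mod 5 is 2 (since 3·2 = 6 = 1·5 + 1), so t ≡ 2·1 = 2 ≡ 2 (mod 5).
    Then x = 0 + 13·2 = 26, valid modulo lcm(13, 5) = 65: x ≡ 26 (mod 65).
  Combine with x ≡ 6 (mod 9): since gcd(65, 9) = 1, we get a unique residue mod 585.
    Write x = 26 + 65·t and substitute into x ≡ 6 (mod 9): 65·t ≡ 6 − 26 = -20 (mod 9).
    Reduce coefficients mod 9: 2·t ≡ 7 (mod 9).
    The inverse of 2 mod 9 is 5 (since 2·5 = 10 = 1·9 + 1), so t ≡ 5·7 = 35 ≡ 8 (mod 9).
    Then x = 26 + 65·8 = 546, valid modulo lcm(65, 9) = 585: x ≡ 546 (mod 585).
Verify: 546 mod 13 = 0 ✓, 546 mod 5 = 1 ✓, 546 mod 9 = 6 ✓.

x ≡ 546 (mod 585).


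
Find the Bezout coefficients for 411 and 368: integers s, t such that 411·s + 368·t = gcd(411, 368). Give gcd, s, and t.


Euclidean algorithm on (411, 368) — divide until remainder is 0:
  411 = 1 · 368 + 43
  368 = 8 · 43 + 24
  43 = 1 · 24 + 19
  24 = 1 · 19 + 5
  19 = 3 · 5 + 4
  5 = 1 · 4 + 1
  4 = 4 · 1 + 0
gcd(411, 368) = 1.
Track Bezout coefficients alongside the remainders: start with r₀ = 411 = a·1 + b·0 (s = 1, t = 0) and r₁ = 368 = a·0 + b·1 (s = 0, t = 1); each new remainder r_{k+1} = r_{k-1} − q_k·r_k inherits s_{k+1} = s_{k-1} − q_k·s_k, t_{k+1} = t_{k-1} − q_k·t_k, so r_k = a·s_k + b·t_k at every step:
  q = 1: r = 43, s = 1 − 1·0 = 1, t = 0 − 1·1 = -1  (check: 411·1 + 368·(-1) = 43)
  q = 8: r = 24, s = 0 − 8·1 = -8, t = 1 − 8·(-1) = 9  (check: 411·(-8) + 368·9 = 24)
  q = 1: r = 19, s = 1 − 1·(-8) = 9, t = -1 − 1·9 = -10  (check: 411·9 + 368·(-10) = 19)
  q = 1: r = 5, s = -8 − 1·9 = -17, t = 9 − 1·(-10) = 19  (check: 411·(-17) + 368·19 = 5)
  q = 3: r = 4, s = 9 − 3·(-17) = 60, t = -10 − 3·19 = -67  (check: 411·60 + 368·(-67) = 4)
  q = 1: r = 1, s = -17 − 1·60 = -77, t = 19 − 1·(-67) = 86  (check: 411·(-77) + 368·86 = 1)
The row with r = 1 (the gcd) gives the Bezout coefficients s = -77, t = 86.
Result: 411 · (-77) + 368 · (86) = 1.

gcd(411, 368) = 1; s = -77, t = 86 (check: 411·(-77) + 368·86 = 1).


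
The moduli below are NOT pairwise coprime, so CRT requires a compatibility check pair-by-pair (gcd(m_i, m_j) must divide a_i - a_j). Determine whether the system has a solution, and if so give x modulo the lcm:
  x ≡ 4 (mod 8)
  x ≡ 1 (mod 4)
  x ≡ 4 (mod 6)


Moduli 8, 4, 6 are not pairwise coprime, so CRT works modulo lcm(m_i) when all pairwise compatibility conditions hold.
Pairwise compatibility: gcd(m_i, m_j) must divide a_i - a_j for every pair.
Merge one congruence at a time:
  Start: x ≡ 4 (mod 8).
  Combine with x ≡ 1 (mod 4): gcd(8, 4) = 4, and 1 - 4 = -3 is NOT divisible by 4.
    ⇒ system is inconsistent (no integer solution).

No solution (the system is inconsistent).


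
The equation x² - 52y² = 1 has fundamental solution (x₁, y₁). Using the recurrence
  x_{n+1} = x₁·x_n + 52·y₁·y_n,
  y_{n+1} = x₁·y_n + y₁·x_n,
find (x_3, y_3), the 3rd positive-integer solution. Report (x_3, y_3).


Step 1: Find the fundamental solution (x₁, y₁) of x² - 52y² = 1.
  Expand √52 as a continued fraction. a₀ = ⌊√52⌋ = 7; iterate m_{k+1} = d_k·a_k − m_k, d_{k+1} = (52 − m_{k+1}²)/d_k, a_{k+1} = ⌊(a₀ + m_{k+1})/d_{k+1}⌋ (starting m₀ = 0, d₀ = 1), with convergents p_k = a_k·p_{k-1} + p_{k-2}, q_k = a_k·q_{k-1} + q_{k-2} (p₋₁ = 1, q₋₁ = 0):
  k = 0: a₀ = 7; p₀/q₀ = 7/1; p₀² − 52·q₀² = 49 − 52 = -3.
  k = 1: m = 7, d = 3, a = ⌊(7 + 7)/3⌋ = 4; p/q = (4·7 + 1)/(4·1 + 0) = 29/4; p² − 52·q² = 841 − 832 = 9.
  k = 2: m = 5, d = 9, a = ⌊(7 + 5)/9⌋ = 1; p/q = (1·29 + 7)/(1·4 + 1) = 36/5; p² − 52·q² = 1296 − 1300 = -4.
  k = 3: m = 4, d = 4, a = ⌊(7 + 4)/4⌋ = 2; p/q = (2·36 + 29)/(2·5 + 4) = 101/14; p² − 52·q² = 10201 − 10192 = 9.
  k = 4: m = 4, d = 9, a = ⌊(7 + 4)/9⌋ = 1; p/q = (1·101 + 36)/(1·14 + 5) = 137/19; p² − 52·q² = 18769 − 18772 = -3.
  k = 5: m = 5, d = 3, a = ⌊(7 + 5)/3⌋ = 4; p/q = (4·137 + 101)/(4·19 + 14) = 649/90; p² − 52·q² = 421201 − 421200 = 1.
  The first convergent with p² − 52·q² = 1 gives the fundamental solution (x₁, y₁) = (649, 90).
Step 2: Apply the recurrence (x_{n+1}, y_{n+1}) = (x₁x_n + 52y₁y_n, x₁y_n + y₁x_n) repeatedly.
  From (x_1, y_1) = (649, 90): x_2 = 649·649 + 52·90·90 = 842401; y_2 = 649·90 + 90·649 = 116820.
  From (x_2, y_2) = (842401, 116820): x_3 = 649·842401 + 52·90·116820 = 1093435849; y_3 = 649·116820 + 90·842401 = 151632270.
Step 3: Verify x_3² - 52·y_3² = 1195601955878350801 - 1195601955878350800 = 1 (should be 1). ✓

(x_1, y_1) = (649, 90); (x_3, y_3) = (1093435849, 151632270).


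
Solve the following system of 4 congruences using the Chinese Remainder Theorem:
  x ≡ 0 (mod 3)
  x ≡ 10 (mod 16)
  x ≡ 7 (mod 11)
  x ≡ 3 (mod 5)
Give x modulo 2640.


Product of moduli M = 3 · 16 · 11 · 5 = 2640.
Merge one congruence at a time:
  Start: x ≡ 0 (mod 3).
  Combine with x ≡ 10 (mod 16); new modulus lcm = 48.
    Write x = 0 + 3·t and substitute into x ≡ 10 (mod 16): 3·t ≡ 10 − 0 = 10 (mod 16).
    The inverse of 3 mod 16 is 11 (since 3·11 = 33 = 2·16 + 1), so t ≡ 11·10 = 110 ≡ 14 (mod 16).
    Then x = 0 + 3·14 = 42, valid modulo lcm(3, 16) = 48: x ≡ 42 (mod 48).
  Combine with x ≡ 7 (mod 11); new modulus lcm = 528.
    Write x = 42 + 48·t and substitute into x ≡ 7 (mod 11): 48·t ≡ 7 − 42 = -35 (mod 11).
    Reduce coefficients mod 11: 4·t ≡ 9 (mod 11).
    The inverse of 4 mod 11 is 3 (since 4·3 = 12 = 1·11 + 1), so t ≡ 3·9 = 27 ≡ 5 (mod 11).
    Then x = 42 + 48·5 = 282, valid modulo lcm(48, 11) = 528: x ≡ 282 (mod 528).
  Combine with x ≡ 3 (mod 5); new modulus lcm = 2640.
    Write x = 282 + 528·t and substitute into x ≡ 3 (mod 5): 528·t ≡ 3 − 282 = -279 (mod 5).
    Reduce coefficients mod 5: 3·t ≡ 1 (mod 5).
    The inverse of 3 mod 5 is 2 (since 3·2 = 6 = 1·5 + 1), so t ≡ 2·1 = 2 ≡ 2 (mod 5).
    Then x = 282 + 528·2 = 1338, valid modulo lcm(528, 5) = 2640: x ≡ 1338 (mod 2640).
Verify against each original: 1338 mod 3 = 0, 1338 mod 16 = 10, 1338 mod 11 = 7, 1338 mod 5 = 3.

x ≡ 1338 (mod 2640).


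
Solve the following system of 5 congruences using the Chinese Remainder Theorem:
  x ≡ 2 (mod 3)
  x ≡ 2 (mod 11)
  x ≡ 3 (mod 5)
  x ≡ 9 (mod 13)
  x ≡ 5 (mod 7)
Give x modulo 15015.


Product of moduli M = 3 · 11 · 5 · 13 · 7 = 15015.
Merge one congruence at a time:
  Start: x ≡ 2 (mod 3).
  Combine with x ≡ 2 (mod 11); new modulus lcm = 33.
    Write x = 2 + 3·t and substitute into x ≡ 2 (mod 11): 3·t ≡ 2 − 2 = 0 (mod 11).
    The inverse of 3 mod 11 is 4 (since 3·4 = 12 = 1·11 + 1), so t ≡ 4·0 = 0 ≡ 0 (mod 11).
    Then x = 2 + 3·0 = 2, valid modulo lcm(3, 11) = 33: x ≡ 2 (mod 33).
  Combine with x ≡ 3 (mod 5); new modulus lcm = 165.
    Write x = 2 + 33·t and substitute into x ≡ 3 (mod 5): 33·t ≡ 3 − 2 = 1 (mod 5).
    Reduce coefficients mod 5: 3·t ≡ 1 (mod 5).
    The inverse of 3 mod 5 is 2 (since 3·2 = 6 = 1·5 + 1), so t ≡ 2·1 = 2 ≡ 2 (mod 5).
    Then x = 2 + 33·2 = 68, valid modulo lcm(33, 5) = 165: x ≡ 68 (mod 165).
  Combine with x ≡ 9 (mod 13); new modulus lcm = 2145.
    Write x = 68 + 165·t and substitute into x ≡ 9 (mod 13): 165·t ≡ 9 − 68 = -59 (mod 13).
    Reduce coefficients mod 13: 9·t ≡ 6 (mod 13).
    The inverse of 9 mod 13 is 3 (since 9·3 = 27 = 2·13 + 1), so t ≡ 3·6 = 18 ≡ 5 (mod 13).
    Then x = 68 + 165·5 = 893, valid modulo lcm(165, 13) = 2145: x ≡ 893 (mod 2145).
  Combine with x ≡ 5 (mod 7); new modulus lcm = 15015.
    Write x = 893 + 2145·t and substitute into x ≡ 5 (mod 7): 2145·t ≡ 5 − 893 = -888 (mod 7).
    Reduce coefficients mod 7: 3·t ≡ 1 (mod 7).
    The inverse of 3 mod 7 is 5 (since 3·5 = 15 = 2·7 + 1), so t ≡ 5·1 = 5 ≡ 5 (mod 7).
    Then x = 893 + 2145·5 = 11618, valid modulo lcm(2145, 7) = 15015: x ≡ 11618 (mod 15015).
Verify against each original: 11618 mod 3 = 2, 11618 mod 11 = 2, 11618 mod 5 = 3, 11618 mod 13 = 9, 11618 mod 7 = 5.

x ≡ 11618 (mod 15015).


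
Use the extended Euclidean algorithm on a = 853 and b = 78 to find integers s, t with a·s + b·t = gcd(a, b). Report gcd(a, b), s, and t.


Euclidean algorithm on (853, 78) — divide until remainder is 0:
  853 = 10 · 78 + 73
  78 = 1 · 73 + 5
  73 = 14 · 5 + 3
  5 = 1 · 3 + 2
  3 = 1 · 2 + 1
  2 = 2 · 1 + 0
gcd(853, 78) = 1.
Track Bezout coefficients alongside the remainders: start with r₀ = 853 = a·1 + b·0 (s = 1, t = 0) and r₁ = 78 = a·0 + b·1 (s = 0, t = 1); each new remainder r_{k+1} = r_{k-1} − q_k·r_k inherits s_{k+1} = s_{k-1} − q_k·s_k, t_{k+1} = t_{k-1} − q_k·t_k, so r_k = a·s_k + b·t_k at every step:
  q = 10: r = 73, s = 1 − 10·0 = 1, t = 0 − 10·1 = -10  (check: 853·1 + 78·(-10) = 73)
  q = 1: r = 5, s = 0 − 1·1 = -1, t = 1 − 1·(-10) = 11  (check: 853·(-1) + 78·11 = 5)
  q = 14: r = 3, s = 1 − 14·(-1) = 15, t = -10 − 14·11 = -164  (check: 853·15 + 78·(-164) = 3)
  q = 1: r = 2, s = -1 − 1·15 = -16, t = 11 − 1·(-164) = 175  (check: 853·(-16) + 78·175 = 2)
  q = 1: r = 1, s = 15 − 1·(-16) = 31, t = -164 − 1·175 = -339  (check: 853·31 + 78·(-339) = 1)
The row with r = 1 (the gcd) gives the Bezout coefficients s = 31, t = -339.
Result: 853 · (31) + 78 · (-339) = 1.

gcd(853, 78) = 1; s = 31, t = -339 (check: 853·31 + 78·(-339) = 1).


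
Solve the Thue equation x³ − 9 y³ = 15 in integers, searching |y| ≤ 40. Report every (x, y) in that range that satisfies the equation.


The equation is x³ - 9y³ = 15. For fixed y, x³ = 9·y³ + 15, so a solution requires the RHS to be a perfect cube.
Strategy: iterate y from -40 to 40, compute RHS = 9·y³ + 15, and check whether it is a (positive or negative) perfect cube.
Check small values of y:
  y = 0: RHS = 15 is not a perfect cube.
  y = 1: RHS = 24 is not a perfect cube.
  y = -1: RHS = 6 is not a perfect cube.
  y = 2: RHS = 87 is not a perfect cube.
  y = -2: RHS = -57 is not a perfect cube.
  y = 3: RHS = 258 is not a perfect cube.
  y = -3: RHS = -228 is not a perfect cube.
Continuing the search up to |y| = 40 finds no solutions either.
No (x, y) in the scanned range satisfies the equation.

No integer solutions with |y| ≤ 40.


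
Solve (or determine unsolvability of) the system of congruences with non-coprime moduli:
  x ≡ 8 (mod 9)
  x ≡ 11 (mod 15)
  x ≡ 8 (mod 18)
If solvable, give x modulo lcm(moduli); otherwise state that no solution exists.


Moduli 9, 15, 18 are not pairwise coprime, so CRT works modulo lcm(m_i) when all pairwise compatibility conditions hold.
Pairwise compatibility: gcd(m_i, m_j) must divide a_i - a_j for every pair.
Merge one congruence at a time:
  Start: x ≡ 8 (mod 9).
  Combine with x ≡ 11 (mod 15): gcd(9, 15) = 3; 11 - 8 = 3, which IS divisible by 3, so compatible.
    Write x = 8 + 9·t and substitute into x ≡ 11 (mod 15): 9·t ≡ 11 − 8 = 3 (mod 15).
    Divide the congruence (and modulus) by g = 3: 3·t ≡ 1 (mod 5).
    The inverse of 3 mod 5 is 2 (since 3·2 = 6 = 1·5 + 1), so t ≡ 2·1 = 2 ≡ 2 (mod 5).
    Then x = 8 + 9·2 = 26, valid modulo lcm(9, 15) = 45: x ≡ 26 (mod 45).
  Combine with x ≡ 8 (mod 18): gcd(45, 18) = 9; 8 - 26 = -18, which IS divisible by 9, so compatible.
    Write x = 26 + 45·t and substitute into x ≡ 8 (mod 18): 45·t ≡ 8 − 26 = -18 (mod 18).
    Divide the congruence (and modulus) by g = 9: 5·t ≡ -2 (mod 2).
    Reduce coefficients mod 2: 1·t ≡ 0 (mod 2).
    So t ≡ 0 (mod 2).
    Then x = 26 + 45·0 = 26, valid modulo lcm(45, 18) = 90: x ≡ 26 (mod 90).
Verify: 26 mod 9 = 8, 26 mod 15 = 11, 26 mod 18 = 8.

x ≡ 26 (mod 90).


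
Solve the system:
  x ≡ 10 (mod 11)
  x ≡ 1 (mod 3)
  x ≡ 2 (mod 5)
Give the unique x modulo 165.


Moduli 11, 3, 5 are pairwise coprime; by CRT there is a unique solution modulo M = 11 · 3 · 5 = 165.
Solve pairwise, accumulating the modulus:
  Start with x ≡ 10 (mod 11).
  Combine with x ≡ 1 (mod 3): since gcd(11, 3) = 1, we get a unique residue mod 33.
    Write x = 10 + 11·t and substitute into x ≡ 1 (mod 3): 11·t ≡ 1 − 10 = -9 (mod 3).
    Reduce coefficients mod 3: 2·t ≡ 0 (mod 3).
    The inverse of 2 mod 3 is 2 (since 2·2 = 4 = 1·3 + 1), so t ≡ 2·0 = 0 ≡ 0 (mod 3).
    Then x = 10 + 11·0 = 10, valid modulo lcm(11, 3) = 33: x ≡ 10 (mod 33).
  Combine with x ≡ 2 (mod 5): since gcd(33, 5) = 1, we get a unique residue mod 165.
    Write x = 10 + 33·t and substitute into x ≡ 2 (mod 5): 33·t ≡ 2 − 10 = -8 (mod 5).
    Reduce coefficients mod 5: 3·t ≡ 2 (mod 5).
    The inverse of 3 mod 5 is 2 (since 3·2 = 6 = 1·5 + 1), so t ≡ 2·2 = 4 ≡ 4 (mod 5).
    Then x = 10 + 33·4 = 142, valid modulo lcm(33, 5) = 165: x ≡ 142 (mod 165).
Verify: 142 mod 11 = 10 ✓, 142 mod 3 = 1 ✓, 142 mod 5 = 2 ✓.

x ≡ 142 (mod 165).


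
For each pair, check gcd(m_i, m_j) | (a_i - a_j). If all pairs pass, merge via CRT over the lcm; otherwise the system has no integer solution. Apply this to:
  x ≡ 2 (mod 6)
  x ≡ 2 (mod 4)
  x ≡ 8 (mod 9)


Moduli 6, 4, 9 are not pairwise coprime, so CRT works modulo lcm(m_i) when all pairwise compatibility conditions hold.
Pairwise compatibility: gcd(m_i, m_j) must divide a_i - a_j for every pair.
Merge one congruence at a time:
  Start: x ≡ 2 (mod 6).
  Combine with x ≡ 2 (mod 4): gcd(6, 4) = 2; 2 - 2 = 0, which IS divisible by 2, so compatible.
    Write x = 2 + 6·t and substitute into x ≡ 2 (mod 4): 6·t ≡ 2 − 2 = 0 (mod 4).
    Divide the congruence (and modulus) by g = 2: 3·t ≡ 0 (mod 2).
    Reduce coefficients mod 2: 1·t ≡ 0 (mod 2).
    So t ≡ 0 (mod 2).
    Then x = 2 + 6·0 = 2, valid modulo lcm(6, 4) = 12: x ≡ 2 (mod 12).
  Combine with x ≡ 8 (mod 9): gcd(12, 9) = 3; 8 - 2 = 6, which IS divisible by 3, so compatible.
    Write x = 2 + 12·t and substitute into x ≡ 8 (mod 9): 12·t ≡ 8 − 2 = 6 (mod 9).
    Divide the congruence (and modulus) by g = 3: 4·t ≡ 2 (mod 3).
    Reduce coefficients mod 3: 1·t ≡ 2 (mod 3).
    So t ≡ 2 (mod 3).
    Then x = 2 + 12·2 = 26, valid modulo lcm(12, 9) = 36: x ≡ 26 (mod 36).
Verify: 26 mod 6 = 2, 26 mod 4 = 2, 26 mod 9 = 8.

x ≡ 26 (mod 36).


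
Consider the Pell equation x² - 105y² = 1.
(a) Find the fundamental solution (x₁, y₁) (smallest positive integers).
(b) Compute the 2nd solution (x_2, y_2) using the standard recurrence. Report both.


Step 1: Find the fundamental solution (x₁, y₁) of x² - 105y² = 1.
  Expand √105 as a continued fraction. a₀ = ⌊√105⌋ = 10; iterate m_{k+1} = d_k·a_k − m_k, d_{k+1} = (105 − m_{k+1}²)/d_k, a_{k+1} = ⌊(a₀ + m_{k+1})/d_{k+1}⌋ (starting m₀ = 0, d₀ = 1), with convergents p_k = a_k·p_{k-1} + p_{k-2}, q_k = a_k·q_{k-1} + q_{k-2} (p₋₁ = 1, q₋₁ = 0):
  k = 0: a₀ = 10; p₀/q₀ = 10/1; p₀² − 105·q₀² = 100 − 105 = -5.
  k = 1: m = 10, d = 5, a = ⌊(10 + 10)/5⌋ = 4; p/q = (4·10 + 1)/(4·1 + 0) = 41/4; p² − 105·q² = 1681 − 1680 = 1.
  The first convergent with p² − 105·q² = 1 gives the fundamental solution (x₁, y₁) = (41, 4).
Step 2: Apply the recurrence (x_{n+1}, y_{n+1}) = (x₁x_n + 105y₁y_n, x₁y_n + y₁x_n) repeatedly.
  From (x_1, y_1) = (41, 4): x_2 = 41·41 + 105·4·4 = 3361; y_2 = 41·4 + 4·41 = 328.
Step 3: Verify x_2² - 105·y_2² = 11296321 - 11296320 = 1 (should be 1). ✓

(x_1, y_1) = (41, 4); (x_2, y_2) = (3361, 328).


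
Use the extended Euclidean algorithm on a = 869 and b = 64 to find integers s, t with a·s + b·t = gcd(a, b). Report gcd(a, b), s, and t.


Euclidean algorithm on (869, 64) — divide until remainder is 0:
  869 = 13 · 64 + 37
  64 = 1 · 37 + 27
  37 = 1 · 27 + 10
  27 = 2 · 10 + 7
  10 = 1 · 7 + 3
  7 = 2 · 3 + 1
  3 = 3 · 1 + 0
gcd(869, 64) = 1.
Track Bezout coefficients alongside the remainders: start with r₀ = 869 = a·1 + b·0 (s = 1, t = 0) and r₁ = 64 = a·0 + b·1 (s = 0, t = 1); each new remainder r_{k+1} = r_{k-1} − q_k·r_k inherits s_{k+1} = s_{k-1} − q_k·s_k, t_{k+1} = t_{k-1} − q_k·t_k, so r_k = a·s_k + b·t_k at every step:
  q = 13: r = 37, s = 1 − 13·0 = 1, t = 0 − 13·1 = -13  (check: 869·1 + 64·(-13) = 37)
  q = 1: r = 27, s = 0 − 1·1 = -1, t = 1 − 1·(-13) = 14  (check: 869·(-1) + 64·14 = 27)
  q = 1: r = 10, s = 1 − 1·(-1) = 2, t = -13 − 1·14 = -27  (check: 869·2 + 64·(-27) = 10)
  q = 2: r = 7, s = -1 − 2·2 = -5, t = 14 − 2·(-27) = 68  (check: 869·(-5) + 64·68 = 7)
  q = 1: r = 3, s = 2 − 1·(-5) = 7, t = -27 − 1·68 = -95  (check: 869·7 + 64·(-95) = 3)
  q = 2: r = 1, s = -5 − 2·7 = -19, t = 68 − 2·(-95) = 258  (check: 869·(-19) + 64·258 = 1)
The row with r = 1 (the gcd) gives the Bezout coefficients s = -19, t = 258.
Result: 869 · (-19) + 64 · (258) = 1.

gcd(869, 64) = 1; s = -19, t = 258 (check: 869·(-19) + 64·258 = 1).


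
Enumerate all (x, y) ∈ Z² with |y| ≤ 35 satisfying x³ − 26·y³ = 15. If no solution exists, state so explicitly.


The equation is x³ - 26y³ = 15. For fixed y, x³ = 26·y³ + 15, so a solution requires the RHS to be a perfect cube.
Strategy: iterate y from -35 to 35, compute RHS = 26·y³ + 15, and check whether it is a (positive or negative) perfect cube.
Check small values of y:
  y = 0: RHS = 15 is not a perfect cube.
  y = 1: RHS = 41 is not a perfect cube.
  y = -1: RHS = -11 is not a perfect cube.
  y = 2: RHS = 223 is not a perfect cube.
  y = -2: RHS = -193 is not a perfect cube.
  y = 3: RHS = 717 is not a perfect cube.
  y = -3: RHS = -687 is not a perfect cube.
Continuing the search up to |y| = 35 finds no solutions either.
No (x, y) in the scanned range satisfies the equation.

No integer solutions with |y| ≤ 35.


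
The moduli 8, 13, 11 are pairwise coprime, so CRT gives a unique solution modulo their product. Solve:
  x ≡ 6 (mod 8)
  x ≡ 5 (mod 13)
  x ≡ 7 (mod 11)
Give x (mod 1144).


Moduli 8, 13, 11 are pairwise coprime; by CRT there is a unique solution modulo M = 8 · 13 · 11 = 1144.
Solve pairwise, accumulating the modulus:
  Start with x ≡ 6 (mod 8).
  Combine with x ≡ 5 (mod 13): since gcd(8, 13) = 1, we get a unique residue mod 104.
    Write x = 6 + 8·t and substitute into x ≡ 5 (mod 13): 8·t ≡ 5 − 6 = -1 (mod 13).
    Reduce coefficients mod 13: 8·t ≡ 12 (mod 13).
    The inverse of 8 mod 13 is 5 (since 8·5 = 40 = 3·13 + 1), so t ≡ 5·12 = 60 ≡ 8 (mod 13).
    Then x = 6 + 8·8 = 70, valid modulo lcm(8, 13) = 104: x ≡ 70 (mod 104).
  Combine with x ≡ 7 (mod 11): since gcd(104, 11) = 1, we get a unique residue mod 1144.
    Write x = 70 + 104·t and substitute into x ≡ 7 (mod 11): 104·t ≡ 7 − 70 = -63 (mod 11).
    Reduce coefficients mod 11: 5·t ≡ 3 (mod 11).
    The inverse of 5 mod 11 is 9 (since 5·9 = 45 = 4·11 + 1), so t ≡ 9·3 = 27 ≡ 5 (mod 11).
    Then x = 70 + 104·5 = 590, valid modulo lcm(104, 11) = 1144: x ≡ 590 (mod 1144).
Verify: 590 mod 8 = 6 ✓, 590 mod 13 = 5 ✓, 590 mod 11 = 7 ✓.

x ≡ 590 (mod 1144).


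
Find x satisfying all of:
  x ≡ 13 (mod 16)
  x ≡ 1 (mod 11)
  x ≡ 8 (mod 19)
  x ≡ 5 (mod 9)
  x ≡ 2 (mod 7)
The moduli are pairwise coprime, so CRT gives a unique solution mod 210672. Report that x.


Product of moduli M = 16 · 11 · 19 · 9 · 7 = 210672.
Merge one congruence at a time:
  Start: x ≡ 13 (mod 16).
  Combine with x ≡ 1 (mod 11); new modulus lcm = 176.
    Write x = 13 + 16·t and substitute into x ≡ 1 (mod 11): 16·t ≡ 1 − 13 = -12 (mod 11).
    Reduce coefficients mod 11: 5·t ≡ 10 (mod 11).
    The inverse of 5 mod 11 is 9 (since 5·9 = 45 = 4·11 + 1), so t ≡ 9·10 = 90 ≡ 2 (mod 11).
    Then x = 13 + 16·2 = 45, valid modulo lcm(16, 11) = 176: x ≡ 45 (mod 176).
  Combine with x ≡ 8 (mod 19); new modulus lcm = 3344.
    Write x = 45 + 176·t and substitute into x ≡ 8 (mod 19): 176·t ≡ 8 − 45 = -37 (mod 19).
    Reduce coefficients mod 19: 5·t ≡ 1 (mod 19).
    The inverse of 5 mod 19 is 4 (since 5·4 = 20 = 1·19 + 1), so t ≡ 4·1 = 4 ≡ 4 (mod 19).
    Then x = 45 + 176·4 = 749, valid modulo lcm(176, 19) = 3344: x ≡ 749 (mod 3344).
  Combine with x ≡ 5 (mod 9); new modulus lcm = 30096.
    Write x = 749 + 3344·t and substitute into x ≡ 5 (mod 9): 3344·t ≡ 5 − 749 = -744 (mod 9).
    Reduce coefficients mod 9: 5·t ≡ 3 (mod 9).
    The inverse of 5 mod 9 is 2 (since 5·2 = 10 = 1·9 + 1), so t ≡ 2·3 = 6 ≡ 6 (mod 9).
    Then x = 749 + 3344·6 = 20813, valid modulo lcm(3344, 9) = 30096: x ≡ 20813 (mod 30096).
  Combine with x ≡ 2 (mod 7); new modulus lcm = 210672.
    Write x = 20813 + 30096·t and substitute into x ≡ 2 (mod 7): 30096·t ≡ 2 − 20813 = -20811 (mod 7).
    Reduce coefficients mod 7: 3·t ≡ 0 (mod 7).
    The inverse of 3 mod 7 is 5 (since 3·5 = 15 = 2·7 + 1), so t ≡ 5·0 = 0 ≡ 0 (mod 7).
    Then x = 20813 + 30096·0 = 20813, valid modulo lcm(30096, 7) = 210672: x ≡ 20813 (mod 210672).
Verify against each original: 20813 mod 16 = 13, 20813 mod 11 = 1, 20813 mod 19 = 8, 20813 mod 9 = 5, 20813 mod 7 = 2.

x ≡ 20813 (mod 210672).


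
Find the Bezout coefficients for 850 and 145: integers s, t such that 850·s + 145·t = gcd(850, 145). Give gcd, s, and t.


Euclidean algorithm on (850, 145) — divide until remainder is 0:
  850 = 5 · 145 + 125
  145 = 1 · 125 + 20
  125 = 6 · 20 + 5
  20 = 4 · 5 + 0
gcd(850, 145) = 5.
Track Bezout coefficients alongside the remainders: start with r₀ = 850 = a·1 + b·0 (s = 1, t = 0) and r₁ = 145 = a·0 + b·1 (s = 0, t = 1); each new remainder r_{k+1} = r_{k-1} − q_k·r_k inherits s_{k+1} = s_{k-1} − q_k·s_k, t_{k+1} = t_{k-1} − q_k·t_k, so r_k = a·s_k + b·t_k at every step:
  q = 5: r = 125, s = 1 − 5·0 = 1, t = 0 − 5·1 = -5  (check: 850·1 + 145·(-5) = 125)
  q = 1: r = 20, s = 0 − 1·1 = -1, t = 1 − 1·(-5) = 6  (check: 850·(-1) + 145·6 = 20)
  q = 6: r = 5, s = 1 − 6·(-1) = 7, t = -5 − 6·6 = -41  (check: 850·7 + 145·(-41) = 5)
The row with r = 5 (the gcd) gives the Bezout coefficients s = 7, t = -41.
Result: 850 · (7) + 145 · (-41) = 5.

gcd(850, 145) = 5; s = 7, t = -41 (check: 850·7 + 145·(-41) = 5).


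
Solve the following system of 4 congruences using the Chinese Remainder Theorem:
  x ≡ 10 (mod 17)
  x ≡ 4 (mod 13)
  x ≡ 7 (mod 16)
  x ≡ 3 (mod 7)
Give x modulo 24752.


Product of moduli M = 17 · 13 · 16 · 7 = 24752.
Merge one congruence at a time:
  Start: x ≡ 10 (mod 17).
  Combine with x ≡ 4 (mod 13); new modulus lcm = 221.
    Write x = 10 + 17·t and substitute into x ≡ 4 (mod 13): 17·t ≡ 4 − 10 = -6 (mod 13).
    Reduce coefficients mod 13: 4·t ≡ 7 (mod 13).
    The inverse of 4 mod 13 is 10 (since 4·10 = 40 = 3·13 + 1), so t ≡ 10·7 = 70 ≡ 5 (mod 13).
    Then x = 10 + 17·5 = 95, valid modulo lcm(17, 13) = 221: x ≡ 95 (mod 221).
  Combine with x ≡ 7 (mod 16); new modulus lcm = 3536.
    Write x = 95 + 221·t and substitute into x ≡ 7 (mod 16): 221·t ≡ 7 − 95 = -88 (mod 16).
    Reduce coefficients mod 16: 13·t ≡ 8 (mod 16).
    The inverse of 13 mod 16 is 5 (since 13·5 = 65 = 4·16 + 1), so t ≡ 5·8 = 40 ≡ 8 (mod 16).
    Then x = 95 + 221·8 = 1863, valid modulo lcm(221, 16) = 3536: x ≡ 1863 (mod 3536).
  Combine with x ≡ 3 (mod 7); new modulus lcm = 24752.
    Write x = 1863 + 3536·t and substitute into x ≡ 3 (mod 7): 3536·t ≡ 3 − 1863 = -1860 (mod 7).
    Reduce coefficients mod 7: 1·t ≡ 2 (mod 7).
    So t ≡ 2 (mod 7).
    Then x = 1863 + 3536·2 = 8935, valid modulo lcm(3536, 7) = 24752: x ≡ 8935 (mod 24752).
Verify against each original: 8935 mod 17 = 10, 8935 mod 13 = 4, 8935 mod 16 = 7, 8935 mod 7 = 3.

x ≡ 8935 (mod 24752).


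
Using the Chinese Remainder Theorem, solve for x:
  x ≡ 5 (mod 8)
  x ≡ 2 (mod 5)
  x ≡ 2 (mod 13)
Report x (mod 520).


Moduli 8, 5, 13 are pairwise coprime; by CRT there is a unique solution modulo M = 8 · 5 · 13 = 520.
Solve pairwise, accumulating the modulus:
  Start with x ≡ 5 (mod 8).
  Combine with x ≡ 2 (mod 5): since gcd(8, 5) = 1, we get a unique residue mod 40.
    Write x = 5 + 8·t and substitute into x ≡ 2 (mod 5): 8·t ≡ 2 − 5 = -3 (mod 5).
    Reduce coefficients mod 5: 3·t ≡ 2 (mod 5).
    The inverse of 3 mod 5 is 2 (since 3·2 = 6 = 1·5 + 1), so t ≡ 2·2 = 4 ≡ 4 (mod 5).
    Then x = 5 + 8·4 = 37, valid modulo lcm(8, 5) = 40: x ≡ 37 (mod 40).
  Combine with x ≡ 2 (mod 13): since gcd(40, 13) = 1, we get a unique residue mod 520.
    Write x = 37 + 40·t and substitute into x ≡ 2 (mod 13): 40·t ≡ 2 − 37 = -35 (mod 13).
    Reduce coefficients mod 13: 1·t ≡ 4 (mod 13).
    So t ≡ 4 (mod 13).
    Then x = 37 + 40·4 = 197, valid modulo lcm(40, 13) = 520: x ≡ 197 (mod 520).
Verify: 197 mod 8 = 5 ✓, 197 mod 5 = 2 ✓, 197 mod 13 = 2 ✓.

x ≡ 197 (mod 520).


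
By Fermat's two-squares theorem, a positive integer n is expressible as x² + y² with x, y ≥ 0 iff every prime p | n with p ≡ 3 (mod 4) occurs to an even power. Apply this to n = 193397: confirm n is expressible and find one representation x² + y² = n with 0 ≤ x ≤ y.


Step 1: Factor n = 193397 = 41 · 53 · 89.
Step 2: Check the mod-4 condition on each prime factor: 41 ≡ 1 (mod 4), exponent 1; 53 ≡ 1 (mod 4), exponent 1; 89 ≡ 1 (mod 4), exponent 1.
All primes ≡ 3 (mod 4) appear to even exponent (or don't appear), so by the two-squares theorem n IS expressible as a sum of two squares.
Step 3: Build a representation. Here n = 41 · 53 · 89 is a product of primes ≡ 1 (mod 4). Each prime p ≡ 1 (mod 4) is itself a sum of two squares; find a² by testing p − a² for a perfect square:
  41: 41 − 1² = 40, 41 − 2² = 37, 41 − 3² = 32, 41 − 4² = 25 = 5² ⇒ 41 = 4² + 5².
  53: 53 − 1² = 52, 53 − 2² = 49 = 7² ⇒ 53 = 2² + 7².
  89: 89 − 1² = 88, 89 − 2² = 85, 89 − 3² = 80, 89 − 4² = 73, 89 − 5² = 64 = 8² ⇒ 89 = 5² + 8².
  Combine using the Brahmagupta–Fibonacci identity (a² + b²)(c² + d²) = (ac − bd)² + (ad + bc)² = (ac + bd)² + (ad − bc)²:
  41 · 53 = 2173: from (4² + 5²)(2² + 7²), take (4·2 − 5·7, 4·7 + 5·2) = (8 − 35, 28 + 10) = (-27, 38); dropping signs (only squares matter) gives (27, 38); check 27² + 38² = 729 + 1444 = 2173 ✓.
  2173 · 89 = 193397: from (27² + 38²)(5² + 8²), take (27·5 − 38·8, 27·8 + 38·5) = (135 − 304, 216 + 190) = (-169, 406); dropping signs (only squares matter) gives (169, 406); check 169² + 406² = 28561 + 164836 = 193397 ✓.
Step 4: Order so x ≤ y and verify: 169² + 406² = 28561 + 164836 = 193397 = n. ✓

n = 193397 = 169² + 406² (one valid representation with x ≤ y).


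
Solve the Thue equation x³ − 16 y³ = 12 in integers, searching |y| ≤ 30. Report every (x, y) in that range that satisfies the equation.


The equation is x³ - 16y³ = 12. For fixed y, x³ = 16·y³ + 12, so a solution requires the RHS to be a perfect cube.
Strategy: iterate y from -30 to 30, compute RHS = 16·y³ + 12, and check whether it is a (positive or negative) perfect cube.
Check small values of y:
  y = 0: RHS = 12 is not a perfect cube.
  y = 1: RHS = 28 is not a perfect cube.
  y = -1: RHS = -4 is not a perfect cube.
  y = 2: RHS = 140 is not a perfect cube.
  y = -2: RHS = -116 is not a perfect cube.
  y = 3: RHS = 444 is not a perfect cube.
  y = -3: RHS = -420 is not a perfect cube.
Continuing the search up to |y| = 30 finds no solutions either.
No (x, y) in the scanned range satisfies the equation.

No integer solutions with |y| ≤ 30.


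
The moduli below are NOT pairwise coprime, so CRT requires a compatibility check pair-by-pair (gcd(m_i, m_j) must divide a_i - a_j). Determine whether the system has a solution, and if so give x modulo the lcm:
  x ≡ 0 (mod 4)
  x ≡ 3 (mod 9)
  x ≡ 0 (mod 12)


Moduli 4, 9, 12 are not pairwise coprime, so CRT works modulo lcm(m_i) when all pairwise compatibility conditions hold.
Pairwise compatibility: gcd(m_i, m_j) must divide a_i - a_j for every pair.
Merge one congruence at a time:
  Start: x ≡ 0 (mod 4).
  Combine with x ≡ 3 (mod 9): gcd(4, 9) = 1; 3 - 0 = 3, which IS divisible by 1, so compatible.
    Write x = 0 + 4·t and substitute into x ≡ 3 (mod 9): 4·t ≡ 3 − 0 = 3 (mod 9).
    The inverse of 4 mod 9 is 7 (since 4·7 = 28 = 3·9 + 1), so t ≡ 7·3 = 21 ≡ 3 (mod 9).
    Then x = 0 + 4·3 = 12, valid modulo lcm(4, 9) = 36: x ≡ 12 (mod 36).
  Combine with x ≡ 0 (mod 12): gcd(36, 12) = 12; 0 - 12 = -12, which IS divisible by 12, so compatible.
    Write x = 12 + 36·t and substitute into x ≡ 0 (mod 12): 36·t ≡ 0 − 12 = -12 (mod 12).
    Divide the congruence (and modulus) by g = 12: 3·t ≡ -1 (mod 1).
    Modulo 1 every t works; take t = 0.
    Then x = 12 + 36·0 = 12, valid modulo lcm(36, 12) = 36: x ≡ 12 (mod 36).
Verify: 12 mod 4 = 0, 12 mod 9 = 3, 12 mod 12 = 0.

x ≡ 12 (mod 36).


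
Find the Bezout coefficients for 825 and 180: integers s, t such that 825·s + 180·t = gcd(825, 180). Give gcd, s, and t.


Euclidean algorithm on (825, 180) — divide until remainder is 0:
  825 = 4 · 180 + 105
  180 = 1 · 105 + 75
  105 = 1 · 75 + 30
  75 = 2 · 30 + 15
  30 = 2 · 15 + 0
gcd(825, 180) = 15.
Track Bezout coefficients alongside the remainders: start with r₀ = 825 = a·1 + b·0 (s = 1, t = 0) and r₁ = 180 = a·0 + b·1 (s = 0, t = 1); each new remainder r_{k+1} = r_{k-1} − q_k·r_k inherits s_{k+1} = s_{k-1} − q_k·s_k, t_{k+1} = t_{k-1} − q_k·t_k, so r_k = a·s_k + b·t_k at every step:
  q = 4: r = 105, s = 1 − 4·0 = 1, t = 0 − 4·1 = -4  (check: 825·1 + 180·(-4) = 105)
  q = 1: r = 75, s = 0 − 1·1 = -1, t = 1 − 1·(-4) = 5  (check: 825·(-1) + 180·5 = 75)
  q = 1: r = 30, s = 1 − 1·(-1) = 2, t = -4 − 1·5 = -9  (check: 825·2 + 180·(-9) = 30)
  q = 2: r = 15, s = -1 − 2·2 = -5, t = 5 − 2·(-9) = 23  (check: 825·(-5) + 180·23 = 15)
The row with r = 15 (the gcd) gives the Bezout coefficients s = -5, t = 23.
Result: 825 · (-5) + 180 · (23) = 15.

gcd(825, 180) = 15; s = -5, t = 23 (check: 825·(-5) + 180·23 = 15).
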